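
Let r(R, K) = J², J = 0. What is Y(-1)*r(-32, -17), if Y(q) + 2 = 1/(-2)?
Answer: 0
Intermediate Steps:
r(R, K) = 0 (r(R, K) = 0² = 0)
Y(q) = -5/2 (Y(q) = -2 + 1/(-2) = -2 - ½ = -5/2)
Y(-1)*r(-32, -17) = -5/2*0 = 0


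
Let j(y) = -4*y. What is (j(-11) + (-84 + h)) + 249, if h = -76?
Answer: 133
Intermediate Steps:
(j(-11) + (-84 + h)) + 249 = (-4*(-11) + (-84 - 76)) + 249 = (44 - 160) + 249 = -116 + 249 = 133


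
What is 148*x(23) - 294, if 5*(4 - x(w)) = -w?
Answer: 4894/5 ≈ 978.80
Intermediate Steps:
x(w) = 4 + w/5 (x(w) = 4 - (-1)*w/5 = 4 + w/5)
148*x(23) - 294 = 148*(4 + (⅕)*23) - 294 = 148*(4 + 23/5) - 294 = 148*(43/5) - 294 = 6364/5 - 294 = 4894/5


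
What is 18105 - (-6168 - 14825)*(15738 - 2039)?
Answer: 287601212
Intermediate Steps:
18105 - (-6168 - 14825)*(15738 - 2039) = 18105 - (-20993)*13699 = 18105 - 1*(-287583107) = 18105 + 287583107 = 287601212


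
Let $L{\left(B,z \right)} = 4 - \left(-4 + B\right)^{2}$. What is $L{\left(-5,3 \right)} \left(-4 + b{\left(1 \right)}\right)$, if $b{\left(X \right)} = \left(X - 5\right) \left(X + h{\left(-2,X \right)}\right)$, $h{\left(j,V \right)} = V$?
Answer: $924$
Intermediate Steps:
$b{\left(X \right)} = 2 X \left(-5 + X\right)$ ($b{\left(X \right)} = \left(X - 5\right) \left(X + X\right) = \left(-5 + X\right) 2 X = 2 X \left(-5 + X\right)$)
$L{\left(-5,3 \right)} \left(-4 + b{\left(1 \right)}\right) = \left(4 - \left(-4 - 5\right)^{2}\right) \left(-4 + 2 \cdot 1 \left(-5 + 1\right)\right) = \left(4 - \left(-9\right)^{2}\right) \left(-4 + 2 \cdot 1 \left(-4\right)\right) = \left(4 - 81\right) \left(-4 - 8\right) = \left(4 - 81\right) \left(-12\right) = \left(-77\right) \left(-12\right) = 924$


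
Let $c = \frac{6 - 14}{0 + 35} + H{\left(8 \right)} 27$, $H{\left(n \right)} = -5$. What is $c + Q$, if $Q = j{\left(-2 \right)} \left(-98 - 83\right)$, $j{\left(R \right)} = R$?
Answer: $\frac{7937}{35} \approx 226.77$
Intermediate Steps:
$Q = 362$ ($Q = - 2 \left(-98 - 83\right) = \left(-2\right) \left(-181\right) = 362$)
$c = - \frac{4733}{35}$ ($c = \frac{6 - 14}{0 + 35} - 135 = - \frac{8}{35} - 135 = - \frac{4733}{35} \approx -135.23$)
$c + Q = - \frac{4733}{35} + 362 = \frac{7937}{35}$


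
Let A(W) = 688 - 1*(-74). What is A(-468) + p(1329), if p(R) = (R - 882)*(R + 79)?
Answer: 630138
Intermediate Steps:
A(W) = 762 (A(W) = 688 + 74 = 762)
p(R) = (-882 + R)*(79 + R)
A(-468) + p(1329) = 762 + (-69678 + 1329**2 - 803*1329) = 762 + (-69678 + 1766241 - 1067187) = 762 + 629376 = 630138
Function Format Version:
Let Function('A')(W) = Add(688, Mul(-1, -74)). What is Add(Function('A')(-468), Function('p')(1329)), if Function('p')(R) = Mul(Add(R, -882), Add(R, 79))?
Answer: 630138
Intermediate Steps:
Function('A')(W) = 762 (Function('A')(W) = Add(688, 74) = 762)
Function('p')(R) = Mul(Add(-882, R), Add(79, R))
Add(Function('A')(-468), Function('p')(1329)) = Add(762, Add(-69678, Pow(1329, 2), Mul(-803, 1329))) = Add(762, Add(-69678, 1766241, -1067187)) = Add(762, 629376) = 630138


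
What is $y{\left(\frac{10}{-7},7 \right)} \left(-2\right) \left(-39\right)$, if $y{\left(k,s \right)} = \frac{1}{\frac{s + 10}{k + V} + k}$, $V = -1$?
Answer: $- \frac{546}{59} \approx -9.2542$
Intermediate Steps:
$y{\left(k,s \right)} = \frac{1}{k + \frac{10 + s}{-1 + k}}$ ($y{\left(k,s \right)} = \frac{1}{\frac{s + 10}{k - 1} + k} = \frac{1}{\frac{10 + s}{-1 + k} + k} = \frac{1}{k + \frac{10 + s}{-1 + k}}$)
$y{\left(\frac{10}{-7},7 \right)} \left(-2\right) \left(-39\right) = \frac{-1 + \frac{10}{-7}}{10 + 7 + \left(\frac{10}{-7}\right)^{2} - \frac{10}{-7}} \left(-2\right) \left(-39\right) = \frac{-1 + 10 \left(- \frac{1}{7}\right)}{10 + 7 + \left(10 \left(- \frac{1}{7}\right)\right)^{2} - 10 \left(- \frac{1}{7}\right)} \left(-2\right) \left(-39\right) = \frac{-1 - \frac{10}{7}}{10 + 7 + \left(- \frac{10}{7}\right)^{2} - - \frac{10}{7}} \left(-2\right) \left(-39\right) = \frac{1}{10 + 7 + \frac{100}{49} + \frac{10}{7}} \left(- \frac{17}{7}\right) \left(-2\right) \left(-39\right) = \frac{1}{\frac{1003}{49}} \left(- \frac{17}{7}\right) \left(-2\right) \left(-39\right) = \frac{49}{1003} \left(- \frac{17}{7}\right) \left(-2\right) \left(-39\right) = \left(- \frac{7}{59}\right) \left(-2\right) \left(-39\right) = \frac{14}{59} \left(-39\right) = - \frac{546}{59}$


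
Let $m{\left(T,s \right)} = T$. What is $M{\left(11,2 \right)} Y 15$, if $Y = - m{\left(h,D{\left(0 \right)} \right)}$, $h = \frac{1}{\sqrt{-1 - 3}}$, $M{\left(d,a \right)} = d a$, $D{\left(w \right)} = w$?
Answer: $165 i \approx 165.0 i$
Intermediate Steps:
$M{\left(d,a \right)} = a d$
$h = - \frac{i}{2}$ ($h = \frac{1}{\sqrt{-4}} = \frac{1}{2 i} = - \frac{i}{2} \approx - 0.5 i$)
$Y = \frac{i}{2}$ ($Y = - \frac{\left(-1\right) i}{2} = \frac{i}{2} \approx 0.5 i$)
$M{\left(11,2 \right)} Y 15 = 2 \cdot 11 \frac{i}{2} \cdot 15 = 22 \frac{i}{2} \cdot 15 = 11 i 15 = 165 i$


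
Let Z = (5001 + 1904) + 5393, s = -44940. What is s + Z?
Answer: -32642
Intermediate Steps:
Z = 12298 (Z = 6905 + 5393 = 12298)
s + Z = -44940 + 12298 = -32642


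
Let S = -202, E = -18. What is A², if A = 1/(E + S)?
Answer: 1/48400 ≈ 2.0661e-5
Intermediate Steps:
A = -1/220 (A = 1/(-18 - 202) = 1/(-220) = -1/220 ≈ -0.0045455)
A² = (-1/220)² = 1/48400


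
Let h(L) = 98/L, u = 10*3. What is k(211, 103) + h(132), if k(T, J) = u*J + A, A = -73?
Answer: 199171/66 ≈ 3017.7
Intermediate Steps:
u = 30
k(T, J) = -73 + 30*J (k(T, J) = 30*J - 73 = -73 + 30*J)
k(211, 103) + h(132) = (-73 + 30*103) + 98/132 = (-73 + 3090) + 98*(1/132) = 3017 + 49/66 = 199171/66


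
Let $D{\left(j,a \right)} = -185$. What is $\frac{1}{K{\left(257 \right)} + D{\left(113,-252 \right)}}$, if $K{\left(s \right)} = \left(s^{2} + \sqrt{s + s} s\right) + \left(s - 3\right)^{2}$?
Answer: $\frac{65190}{8482497607} - \frac{257 \sqrt{514}}{16964995214} \approx 7.3418 \cdot 10^{-6}$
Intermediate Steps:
$K{\left(s \right)} = s^{2} + \left(-3 + s\right)^{2} + \sqrt{2} s^{\frac{3}{2}}$ ($K{\left(s \right)} = \left(s^{2} + \sqrt{2 s} s\right) + \left(-3 + s\right)^{2} = \left(s^{2} + \sqrt{2} \sqrt{s} s\right) + \left(-3 + s\right)^{2} = \left(s^{2} + \sqrt{2} s^{\frac{3}{2}}\right) + \left(-3 + s\right)^{2} = s^{2} + \left(-3 + s\right)^{2} + \sqrt{2} s^{\frac{3}{2}}$)
$\frac{1}{K{\left(257 \right)} + D{\left(113,-252 \right)}} = \frac{1}{\left(257^{2} + \left(-3 + 257\right)^{2} + \sqrt{2} \cdot 257^{\frac{3}{2}}\right) - 185} = \frac{1}{\left(66049 + 254^{2} + \sqrt{2} \cdot 257 \sqrt{257}\right) - 185} = \frac{1}{\left(66049 + 64516 + 257 \sqrt{514}\right) - 185} = \frac{1}{\left(130565 + 257 \sqrt{514}\right) - 185} = \frac{1}{130380 + 257 \sqrt{514}}$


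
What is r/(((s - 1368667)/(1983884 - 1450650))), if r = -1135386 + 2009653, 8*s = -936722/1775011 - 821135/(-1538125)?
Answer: -2036453891383937508938000/5978750887263730753 ≈ -3.4062e+5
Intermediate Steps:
s = 3345626247/4368302071000 (s = (-936722/1775011 - 821135/(-1538125))/8 = (-936722*1/1775011 - 821135*(-1/1538125))/8 = (-936722/1775011 + 164227/307625)/8 = (1/8)*(3345626247/546037758875) = 3345626247/4368302071000 ≈ 0.00076589)
r = 874267
r/(((s - 1368667)/(1983884 - 1450650))) = 874267/(((3345626247/4368302071000 - 1368667)/(1983884 - 1450650))) = 874267/((-5978750887263730753/4368302071000/533234)) = 874267/((-5978750887263730753/4368302071000*1/533234)) = 874267/(-5978750887263730753/2329327186527614000) = 874267*(-2329327186527614000/5978750887263730753) = -2036453891383937508938000/5978750887263730753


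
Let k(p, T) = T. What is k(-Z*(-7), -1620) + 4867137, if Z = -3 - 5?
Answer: 4865517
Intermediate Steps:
Z = -8
k(-Z*(-7), -1620) + 4867137 = -1620 + 4867137 = 4865517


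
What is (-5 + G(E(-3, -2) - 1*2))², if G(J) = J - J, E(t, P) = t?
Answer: 25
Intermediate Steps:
G(J) = 0
(-5 + G(E(-3, -2) - 1*2))² = (-5 + 0)² = (-5)² = 25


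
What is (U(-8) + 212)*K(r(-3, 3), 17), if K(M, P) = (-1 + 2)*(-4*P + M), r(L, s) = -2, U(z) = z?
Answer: -14280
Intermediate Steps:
K(M, P) = M - 4*P (K(M, P) = 1*(M - 4*P) = M - 4*P)
(U(-8) + 212)*K(r(-3, 3), 17) = (-8 + 212)*(-2 - 4*17) = 204*(-2 - 68) = 204*(-70) = -14280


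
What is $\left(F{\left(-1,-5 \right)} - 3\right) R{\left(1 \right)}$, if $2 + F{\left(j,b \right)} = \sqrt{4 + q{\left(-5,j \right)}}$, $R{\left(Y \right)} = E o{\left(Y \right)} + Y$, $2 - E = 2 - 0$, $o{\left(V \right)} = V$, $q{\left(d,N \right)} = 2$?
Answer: $-5 + \sqrt{6} \approx -2.5505$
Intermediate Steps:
$E = 0$ ($E = 2 - \left(2 - 0\right) = 2 - \left(2 + 0\right) = 2 - 2 = 0$)
$R{\left(Y \right)} = Y$ ($R{\left(Y \right)} = 0 Y + Y = 0 + Y = Y$)
$F{\left(j,b \right)} = -2 + \sqrt{6}$ ($F{\left(j,b \right)} = -2 + \sqrt{4 + 2} = -2 + \sqrt{6}$)
$\left(F{\left(-1,-5 \right)} - 3\right) R{\left(1 \right)} = \left(\left(-2 + \sqrt{6}\right) - 3\right) 1 = \left(-5 + \sqrt{6}\right) 1 = -5 + \sqrt{6}$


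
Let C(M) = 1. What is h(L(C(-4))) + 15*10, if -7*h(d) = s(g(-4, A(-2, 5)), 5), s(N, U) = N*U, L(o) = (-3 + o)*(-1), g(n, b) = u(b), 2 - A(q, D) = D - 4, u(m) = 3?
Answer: 1035/7 ≈ 147.86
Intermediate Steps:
A(q, D) = 6 - D (A(q, D) = 2 - (D - 4) = 2 - (-4 + D) = 2 + (4 - D) = 6 - D)
g(n, b) = 3
L(o) = 3 - o
h(d) = -15/7 (h(d) = -3*5/7 = -⅐*15 = -15/7)
h(L(C(-4))) + 15*10 = -15/7 + 15*10 = -15/7 + 150 = 1035/7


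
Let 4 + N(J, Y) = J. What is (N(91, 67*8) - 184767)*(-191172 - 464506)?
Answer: 121090613040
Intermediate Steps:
N(J, Y) = -4 + J
(N(91, 67*8) - 184767)*(-191172 - 464506) = ((-4 + 91) - 184767)*(-191172 - 464506) = (87 - 184767)*(-655678) = -184680*(-655678) = 121090613040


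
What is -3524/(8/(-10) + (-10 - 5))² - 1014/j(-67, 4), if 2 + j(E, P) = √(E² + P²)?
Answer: -409194848/28090741 - 1014*√4505/4501 ≈ -29.688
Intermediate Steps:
j(E, P) = -2 + √(E² + P²)
-3524/(8/(-10) + (-10 - 5))² - 1014/j(-67, 4) = -3524/(8/(-10) + (-10 - 5))² - 1014/(-2 + √((-67)² + 4²)) = -3524/(8*(-⅒) - 15)² - 1014/(-2 + √(4489 + 16)) = -3524/(-⅘ - 15)² - 1014/(-2 + √4505) = -3524/((-79/5)²) - 1014/(-2 + √4505) = -3524/6241/25 - 1014/(-2 + √4505) = -3524*25/6241 - 1014/(-2 + √4505) = -88100/6241 - 1014/(-2 + √4505)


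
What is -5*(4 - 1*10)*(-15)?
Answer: -450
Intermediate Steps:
-5*(4 - 1*10)*(-15) = -5*(4 - 10)*(-15) = -5*(-6)*(-15) = 30*(-15) = -450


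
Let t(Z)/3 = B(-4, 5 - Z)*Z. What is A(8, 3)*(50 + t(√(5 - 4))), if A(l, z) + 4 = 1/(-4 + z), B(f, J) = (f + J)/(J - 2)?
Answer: -250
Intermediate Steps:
B(f, J) = (J + f)/(-2 + J)
A(l, z) = -4 + 1/(-4 + z)
t(Z) = 3*Z*(1 - Z)/(3 - Z) (t(Z) = 3*((((5 - Z) - 4)/(-2 + (5 - Z)))*Z) = 3*(((1 - Z)/(3 - Z))*Z) = 3*(Z*(1 - Z)/(3 - Z)) = 3*Z*(1 - Z)/(3 - Z))
A(8, 3)*(50 + t(√(5 - 4))) = ((17 - 4*3)/(-4 + 3))*(50 + 3*√(5 - 4)*(-1 + √(5 - 4))/(-3 + √(5 - 4))) = ((17 - 12)/(-1))*(50 + 3*√1*(-1 + √1)/(-3 + √1)) = (-1*5)*(50 + 3*1*(-1 + 1)/(-3 + 1)) = -5*(50 + 3*1*0/(-2)) = -5*(50 + 3*1*(-½)*0) = -5*(50 + 0) = -5*50 = -250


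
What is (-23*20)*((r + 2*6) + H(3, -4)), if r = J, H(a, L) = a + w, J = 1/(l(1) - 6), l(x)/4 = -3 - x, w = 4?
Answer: -95910/11 ≈ -8719.1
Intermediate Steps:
l(x) = -12 - 4*x (l(x) = 4*(-3 - x) = -12 - 4*x)
J = -1/22 (J = 1/((-12 - 4*1) - 6) = 1/((-12 - 4) - 6) = 1/(-16 - 6) = 1/(-22) = -1/22 ≈ -0.045455)
H(a, L) = 4 + a (H(a, L) = a + 4 = 4 + a)
r = -1/22 ≈ -0.045455
(-23*20)*((r + 2*6) + H(3, -4)) = (-23*20)*((-1/22 + 2*6) + (4 + 3)) = -460*((-1/22 + 12) + 7) = -460*(263/22 + 7) = -460*417/22 = -95910/11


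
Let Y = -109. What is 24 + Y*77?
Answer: -8369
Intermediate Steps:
24 + Y*77 = 24 - 109*77 = 24 - 8393 = -8369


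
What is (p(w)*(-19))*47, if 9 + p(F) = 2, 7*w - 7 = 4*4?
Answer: 6251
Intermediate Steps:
w = 23/7 (w = 1 + (4*4)/7 = 1 + (⅐)*16 = 1 + 16/7 = 23/7 ≈ 3.2857)
p(F) = -7 (p(F) = -9 + 2 = -7)
(p(w)*(-19))*47 = -7*(-19)*47 = 133*47 = 6251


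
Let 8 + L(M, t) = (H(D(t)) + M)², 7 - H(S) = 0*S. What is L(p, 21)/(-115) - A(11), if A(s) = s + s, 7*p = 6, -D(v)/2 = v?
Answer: -126603/5635 ≈ -22.467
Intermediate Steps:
D(v) = -2*v
H(S) = 7 (H(S) = 7 - 0*S = 7 - 1*0 = 7 + 0 = 7)
p = 6/7 (p = (⅐)*6 = 6/7 ≈ 0.85714)
L(M, t) = -8 + (7 + M)²
A(s) = 2*s
L(p, 21)/(-115) - A(11) = (-8 + (7 + 6/7)²)/(-115) - 2*11 = (-8 + (55/7)²)*(-1/115) - 1*22 = (-8 + 3025/49)*(-1/115) - 22 = (2633/49)*(-1/115) - 22 = -2633/5635 - 22 = -126603/5635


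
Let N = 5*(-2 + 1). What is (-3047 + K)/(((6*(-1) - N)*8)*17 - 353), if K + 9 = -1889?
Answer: 4945/489 ≈ 10.112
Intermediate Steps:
K = -1898 (K = -9 - 1889 = -1898)
N = -5 (N = 5*(-1) = -5)
(-3047 + K)/(((6*(-1) - N)*8)*17 - 353) = (-3047 - 1898)/(((6*(-1) - 1*(-5))*8)*17 - 353) = -4945/(((-6 + 5)*8)*17 - 353) = -4945/(-1*8*17 - 353) = -4945/(-8*17 - 353) = -4945/(-136 - 353) = -4945/(-489) = -4945*(-1/489) = 4945/489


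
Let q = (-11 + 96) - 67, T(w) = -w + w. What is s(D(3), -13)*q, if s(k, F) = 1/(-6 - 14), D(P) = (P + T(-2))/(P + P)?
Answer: -9/10 ≈ -0.90000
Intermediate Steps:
T(w) = 0
D(P) = ½ (D(P) = (P + 0)/(P + P) = P/((2*P)) = P*(1/(2*P)) = ½)
s(k, F) = -1/20 (s(k, F) = 1/(-20) = -1/20)
q = 18 (q = 85 - 67 = 18)
s(D(3), -13)*q = -1/20*18 = -9/10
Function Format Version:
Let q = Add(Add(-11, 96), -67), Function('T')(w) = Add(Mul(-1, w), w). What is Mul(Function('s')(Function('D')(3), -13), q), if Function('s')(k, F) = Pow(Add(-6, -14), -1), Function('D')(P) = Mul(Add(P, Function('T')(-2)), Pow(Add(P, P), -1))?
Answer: Rational(-9, 10) ≈ -0.90000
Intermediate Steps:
Function('T')(w) = 0
Function('D')(P) = Rational(1, 2) (Function('D')(P) = Mul(Add(P, 0), Pow(Add(P, P), -1)) = Mul(P, Pow(Mul(2, P), -1)) = Mul(P, Mul(Rational(1, 2), Pow(P, -1))) = Rational(1, 2))
Function('s')(k, F) = Rational(-1, 20) (Function('s')(k, F) = Pow(-20, -1) = Rational(-1, 20))
q = 18 (q = Add(85, -67) = 18)
Mul(Function('s')(Function('D')(3), -13), q) = Mul(Rational(-1, 20), 18) = Rational(-9, 10)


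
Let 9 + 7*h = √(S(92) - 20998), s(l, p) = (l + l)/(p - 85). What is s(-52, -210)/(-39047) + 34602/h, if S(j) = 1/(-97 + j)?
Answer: -20925229580189/202340382590 - 40369*I*√524955/17566 ≈ -103.42 - 1665.1*I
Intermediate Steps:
s(l, p) = 2*l/(-85 + p) (s(l, p) = (2*l)/(-85 + p) = 2*l/(-85 + p))
h = -9/7 + I*√524955/35 (h = -9/7 + √(1/(-97 + 92) - 20998)/7 = -9/7 + √(1/(-5) - 20998)/7 = -9/7 + √(-⅕ - 20998)/7 = -9/7 + √(-104991/5)/7 = -9/7 + (I*√524955/5)/7 = -9/7 + I*√524955/35 ≈ -1.2857 + 20.701*I)
s(-52, -210)/(-39047) + 34602/h = (2*(-52)/(-85 - 210))/(-39047) + 34602/(-9/7 + I*√524955/35) = (2*(-52)/(-295))*(-1/39047) + 34602/(-9/7 + I*√524955/35) = (2*(-52)*(-1/295))*(-1/39047) + 34602/(-9/7 + I*√524955/35) = (104/295)*(-1/39047) + 34602/(-9/7 + I*√524955/35) = -104/11518865 + 34602/(-9/7 + I*√524955/35)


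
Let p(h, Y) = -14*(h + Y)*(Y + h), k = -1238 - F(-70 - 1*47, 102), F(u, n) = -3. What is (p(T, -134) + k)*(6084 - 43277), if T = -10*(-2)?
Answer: 6812976547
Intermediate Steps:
T = 20
k = -1235 (k = -1238 - 1*(-3) = -1238 + 3 = -1235)
p(h, Y) = -14*(Y + h)**2 (p(h, Y) = -14*(Y + h)*(Y + h) = -14*(Y + h)**2)
(p(T, -134) + k)*(6084 - 43277) = (-14*(-134 + 20)**2 - 1235)*(6084 - 43277) = (-14*(-114)**2 - 1235)*(-37193) = (-14*12996 - 1235)*(-37193) = (-181944 - 1235)*(-37193) = -183179*(-37193) = 6812976547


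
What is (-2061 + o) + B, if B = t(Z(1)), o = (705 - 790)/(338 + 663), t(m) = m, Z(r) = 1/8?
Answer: -16504167/8008 ≈ -2061.0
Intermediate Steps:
Z(r) = 1/8
o = -85/1001 ≈ -0.084915
B = 1/8 ≈ 0.12500
(-2061 + o) + B = (-2061 - 85/1001) + 1/8 = -2063146/1001 + 1/8 = -16504167/8008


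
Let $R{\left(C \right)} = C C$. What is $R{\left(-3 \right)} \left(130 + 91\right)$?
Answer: $1989$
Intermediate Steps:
$R{\left(C \right)} = C^{2}$
$R{\left(-3 \right)} \left(130 + 91\right) = \left(-3\right)^{2} \left(130 + 91\right) = 9 \cdot 221 = 1989$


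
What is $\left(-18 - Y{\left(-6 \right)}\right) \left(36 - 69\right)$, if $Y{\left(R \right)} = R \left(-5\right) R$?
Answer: $-5346$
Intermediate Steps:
$Y{\left(R \right)} = - 5 R^{2}$ ($Y{\left(R \right)} = - 5 R R = - 5 R^{2}$)
$\left(-18 - Y{\left(-6 \right)}\right) \left(36 - 69\right) = \left(-18 - - 5 \left(-6\right)^{2}\right) \left(36 - 69\right) = \left(-18 - \left(-5\right) 36\right) \left(36 - 69\right) = \left(-18 - -180\right) \left(-33\right) = \left(-18 + 180\right) \left(-33\right) = 162 \left(-33\right) = -5346$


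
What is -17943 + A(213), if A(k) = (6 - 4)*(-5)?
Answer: -17953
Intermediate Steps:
A(k) = -10 (A(k) = 2*(-5) = -10)
-17943 + A(213) = -17943 - 10 = -17953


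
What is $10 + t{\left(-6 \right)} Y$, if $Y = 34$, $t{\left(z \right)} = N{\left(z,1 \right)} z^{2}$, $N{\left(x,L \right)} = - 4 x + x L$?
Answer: $22042$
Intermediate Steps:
$N{\left(x,L \right)} = - 4 x + L x$
$t{\left(z \right)} = - 3 z^{3}$ ($t{\left(z \right)} = z \left(-4 + 1\right) z^{2} = z \left(-3\right) z^{2} = - 3 z z^{2} = - 3 z^{3}$)
$10 + t{\left(-6 \right)} Y = 10 + - 3 \left(-6\right)^{3} \cdot 34 = 10 + \left(-3\right) \left(-216\right) 34 = 10 + 648 \cdot 34 = 10 + 22032 = 22042$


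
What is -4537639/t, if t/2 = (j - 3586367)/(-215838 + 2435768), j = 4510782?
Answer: -1007324094527/184883 ≈ -5.4484e+6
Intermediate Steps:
t = 184883/221993 (t = 2*((4510782 - 3586367)/(-215838 + 2435768)) = 2*(924415/2219930) = 2*(924415*(1/2219930)) = 2*(184883/443986) = 184883/221993 ≈ 0.83283)
-4537639/t = -4537639/184883/221993 = -4537639*221993/184883 = -1007324094527/184883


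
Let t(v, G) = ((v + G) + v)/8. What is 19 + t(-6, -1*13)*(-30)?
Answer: 451/4 ≈ 112.75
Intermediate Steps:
t(v, G) = v/4 + G/8 (t(v, G) = ((G + v) + v)*(⅛) = (G + 2*v)*(⅛) = v/4 + G/8)
19 + t(-6, -1*13)*(-30) = 19 + ((¼)*(-6) + (-1*13)/8)*(-30) = 19 + (-3/2 + (⅛)*(-13))*(-30) = 19 + (-3/2 - 13/8)*(-30) = 19 - 25/8*(-30) = 19 + 375/4 = 451/4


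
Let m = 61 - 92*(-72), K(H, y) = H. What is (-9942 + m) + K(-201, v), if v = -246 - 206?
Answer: -3458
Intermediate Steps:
v = -452
m = 6685 (m = 61 + 6624 = 6685)
(-9942 + m) + K(-201, v) = (-9942 + 6685) - 201 = -3257 - 201 = -3458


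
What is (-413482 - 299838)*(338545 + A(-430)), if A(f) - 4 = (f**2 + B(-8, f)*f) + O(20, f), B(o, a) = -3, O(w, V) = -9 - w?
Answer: -374286137200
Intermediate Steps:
A(f) = -25 + f**2 - 3*f (A(f) = 4 + ((f**2 - 3*f) + (-9 - 1*20)) = 4 + ((f**2 - 3*f) + (-9 - 20)) = 4 + ((f**2 - 3*f) - 29) = 4 + (-29 + f**2 - 3*f) = -25 + f**2 - 3*f)
(-413482 - 299838)*(338545 + A(-430)) = (-413482 - 299838)*(338545 + (-25 + (-430)**2 - 3*(-430))) = -713320*(338545 + (-25 + 184900 + 1290)) = -713320*(338545 + 186165) = -713320*524710 = -374286137200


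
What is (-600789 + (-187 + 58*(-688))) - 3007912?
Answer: -3648792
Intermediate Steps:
(-600789 + (-187 + 58*(-688))) - 3007912 = (-600789 + (-187 - 39904)) - 3007912 = (-600789 - 40091) - 3007912 = -640880 - 3007912 = -3648792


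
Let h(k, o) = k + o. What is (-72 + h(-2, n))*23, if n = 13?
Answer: -1403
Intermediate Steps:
(-72 + h(-2, n))*23 = (-72 + (-2 + 13))*23 = (-72 + 11)*23 = -61*23 = -1403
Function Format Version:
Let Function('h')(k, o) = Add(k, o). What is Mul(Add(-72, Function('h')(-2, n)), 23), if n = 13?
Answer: -1403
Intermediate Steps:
Mul(Add(-72, Function('h')(-2, n)), 23) = Mul(Add(-72, Add(-2, 13)), 23) = Mul(Add(-72, 11), 23) = Mul(-61, 23) = -1403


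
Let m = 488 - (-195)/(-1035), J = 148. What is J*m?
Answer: 4981532/69 ≈ 72196.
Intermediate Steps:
m = 33659/69 (m = 488 - (-195)*(-1)/1035 = 488 - 1*13/69 = 488 - 13/69 = 33659/69 ≈ 487.81)
J*m = 148*(33659/69) = 4981532/69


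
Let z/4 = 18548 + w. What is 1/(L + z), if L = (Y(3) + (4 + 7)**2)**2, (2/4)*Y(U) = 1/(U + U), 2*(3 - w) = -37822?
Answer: 9/1481128 ≈ 6.0765e-6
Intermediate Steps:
w = 18914 (w = 3 - 1/2*(-37822) = 3 + 18911 = 18914)
Y(U) = 1/U (Y(U) = 2/(U + U) = 2/((2*U)) = 2*(1/(2*U)) = 1/U)
L = 132496/9 (L = (1/3 + (4 + 7)**2)**2 = (1/3 + 11**2)**2 = (1/3 + 121)**2 = (364/3)**2 = 132496/9 ≈ 14722.)
z = 149848 (z = 4*(18548 + 18914) = 4*37462 = 149848)
1/(L + z) = 1/(132496/9 + 149848) = 1/(1481128/9) = 9/1481128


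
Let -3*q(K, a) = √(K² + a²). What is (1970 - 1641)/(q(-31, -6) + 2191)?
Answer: 6487551/43203332 + 987*√997/43203332 ≈ 0.15088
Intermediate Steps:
q(K, a) = -√(K² + a²)/3
(1970 - 1641)/(q(-31, -6) + 2191) = (1970 - 1641)/(-√((-31)² + (-6)²)/3 + 2191) = 329/(-√(961 + 36)/3 + 2191) = 329/(-√997/3 + 2191) = 329/(2191 - √997/3)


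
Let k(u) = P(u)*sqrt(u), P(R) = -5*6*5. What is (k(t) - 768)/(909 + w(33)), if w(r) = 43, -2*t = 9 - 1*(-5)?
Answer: -96/119 - 75*I*sqrt(7)/476 ≈ -0.80672 - 0.41687*I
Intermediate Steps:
P(R) = -150 (P(R) = -30*5 = -150)
t = -7 (t = -(9 - 1*(-5))/2 = -(9 + 5)/2 = -1/2*14 = -7)
k(u) = -150*sqrt(u)
(k(t) - 768)/(909 + w(33)) = (-150*I*sqrt(7) - 768)/(909 + 43) = (-150*I*sqrt(7) - 768)/952 = (-150*I*sqrt(7) - 768)*(1/952) = (-768 - 150*I*sqrt(7))*(1/952) = -96/119 - 75*I*sqrt(7)/476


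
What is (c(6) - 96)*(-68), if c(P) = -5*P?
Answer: 8568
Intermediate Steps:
(c(6) - 96)*(-68) = (-5*6 - 96)*(-68) = (-30 - 96)*(-68) = -126*(-68) = 8568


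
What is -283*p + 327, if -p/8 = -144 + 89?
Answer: -124193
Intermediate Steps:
p = 440 (p = -8*(-144 + 89) = -8*(-55) = 440)
-283*p + 327 = -283*440 + 327 = -124520 + 327 = -124193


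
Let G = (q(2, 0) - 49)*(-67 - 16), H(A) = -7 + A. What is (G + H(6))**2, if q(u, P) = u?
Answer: 15210000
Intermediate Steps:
G = 3901 (G = (2 - 49)*(-67 - 16) = -47*(-83) = 3901)
(G + H(6))**2 = (3901 + (-7 + 6))**2 = (3901 - 1)**2 = 3900**2 = 15210000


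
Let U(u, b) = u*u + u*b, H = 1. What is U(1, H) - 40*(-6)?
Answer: 242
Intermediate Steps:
U(u, b) = u² + b*u
U(1, H) - 40*(-6) = 1*(1 + 1) - 40*(-6) = 1*2 + 240 = 2 + 240 = 242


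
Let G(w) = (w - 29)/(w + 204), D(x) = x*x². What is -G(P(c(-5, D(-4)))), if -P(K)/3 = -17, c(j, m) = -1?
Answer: -22/255 ≈ -0.086275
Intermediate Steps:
D(x) = x³
P(K) = 51 (P(K) = -3*(-17) = 51)
G(w) = (-29 + w)/(204 + w)
-G(P(c(-5, D(-4)))) = -(-29 + 51)/(204 + 51) = -22/255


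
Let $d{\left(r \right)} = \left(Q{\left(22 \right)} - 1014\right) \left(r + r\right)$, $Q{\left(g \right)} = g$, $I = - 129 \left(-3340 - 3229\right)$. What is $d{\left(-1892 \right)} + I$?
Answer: $4601129$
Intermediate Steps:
$I = 847401$ ($I = - 129 \left(-3340 - 3229\right) = \left(-129\right) \left(-6569\right) = 847401$)
$d{\left(r \right)} = - 1984 r$ ($d{\left(r \right)} = \left(22 - 1014\right) \left(r + r\right) = - 992 \cdot 2 r = - 1984 r$)
$d{\left(-1892 \right)} + I = \left(-1984\right) \left(-1892\right) + 847401 = 3753728 + 847401 = 4601129$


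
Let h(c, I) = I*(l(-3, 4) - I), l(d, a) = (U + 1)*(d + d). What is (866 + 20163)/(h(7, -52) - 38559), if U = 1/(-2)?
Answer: -21029/41107 ≈ -0.51157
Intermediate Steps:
U = -½ ≈ -0.50000
l(d, a) = d (l(d, a) = (-½ + 1)*(d + d) = (2*d)/2 = d)
h(c, I) = I*(-3 - I)
(866 + 20163)/(h(7, -52) - 38559) = (866 + 20163)/(-1*(-52)*(3 - 52) - 38559) = 21029/(-1*(-52)*(-49) - 38559) = 21029/(-2548 - 38559) = 21029/(-41107) = 21029*(-1/41107) = -21029/41107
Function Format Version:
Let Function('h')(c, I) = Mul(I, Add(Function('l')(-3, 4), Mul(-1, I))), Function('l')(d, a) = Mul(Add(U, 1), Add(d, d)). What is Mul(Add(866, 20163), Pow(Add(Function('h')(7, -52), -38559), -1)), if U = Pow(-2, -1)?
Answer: Rational(-21029, 41107) ≈ -0.51157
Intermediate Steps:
U = Rational(-1, 2) ≈ -0.50000
Function('l')(d, a) = d (Function('l')(d, a) = Mul(Add(Rational(-1, 2), 1), Add(d, d)) = Mul(Rational(1, 2), Mul(2, d)) = d)
Function('h')(c, I) = Mul(I, Add(-3, Mul(-1, I)))
Mul(Add(866, 20163), Pow(Add(Function('h')(7, -52), -38559), -1)) = Mul(Add(866, 20163), Pow(Add(Mul(-1, -52, Add(3, -52)), -38559), -1)) = Mul(21029, Pow(Add(Mul(-1, -52, -49), -38559), -1)) = Mul(21029, Pow(Add(-2548, -38559), -1)) = Mul(21029, Pow(-41107, -1)) = Mul(21029, Rational(-1, 41107)) = Rational(-21029, 41107)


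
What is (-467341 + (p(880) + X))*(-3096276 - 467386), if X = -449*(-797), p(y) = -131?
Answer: 390645064778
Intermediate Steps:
X = 357853
(-467341 + (p(880) + X))*(-3096276 - 467386) = (-467341 + (-131 + 357853))*(-3096276 - 467386) = (-467341 + 357722)*(-3563662) = -109619*(-3563662) = 390645064778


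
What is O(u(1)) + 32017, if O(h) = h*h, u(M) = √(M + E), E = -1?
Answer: 32017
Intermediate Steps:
u(M) = √(-1 + M) (u(M) = √(M - 1) = √(-1 + M))
O(h) = h²
O(u(1)) + 32017 = (√(-1 + 1))² + 32017 = (√0)² + 32017 = 0² + 32017 = 0 + 32017 = 32017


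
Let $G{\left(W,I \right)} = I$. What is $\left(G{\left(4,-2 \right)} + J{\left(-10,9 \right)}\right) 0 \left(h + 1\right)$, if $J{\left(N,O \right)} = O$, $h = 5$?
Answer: $0$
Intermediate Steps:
$\left(G{\left(4,-2 \right)} + J{\left(-10,9 \right)}\right) 0 \left(h + 1\right) = \left(-2 + 9\right) 0 \left(5 + 1\right) = 7 \cdot 0 \cdot 6 = 7 \cdot 0 = 0$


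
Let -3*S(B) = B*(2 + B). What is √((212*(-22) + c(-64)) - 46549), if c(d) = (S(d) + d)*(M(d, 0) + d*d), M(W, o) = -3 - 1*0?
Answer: I*√51541557/3 ≈ 2393.1*I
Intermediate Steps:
S(B) = -B*(2 + B)/3
M(W, o) = -3 (M(W, o) = -3 + 0 = -3)
c(d) = (-3 + d²)*(d - d*(2 + d)/3) (c(d) = (-d*(2 + d)/3 + d)*(-3 + d*d) = (d - d*(2 + d)/3)*(-3 + d²) = (-3 + d²)*(d - d*(2 + d)/3))
√((212*(-22) + c(-64)) - 46549) = √((212*(-22) + (⅓)*(-64)*(-3 + (-64)² - 1*(-64)³ + 3*(-64))) - 46549) = √((-4664 + (⅓)*(-64)*(-3 + 4096 - 1*(-262144) - 192)) - 46549) = √((-4664 + (⅓)*(-64)*(-3 + 4096 + 262144 - 192)) - 46549) = √((-4664 + (⅓)*(-64)*266045) - 46549) = √((-4664 - 17026880/3) - 46549) = √(-17040872/3 - 46549) = √(-17180519/3) = I*√51541557/3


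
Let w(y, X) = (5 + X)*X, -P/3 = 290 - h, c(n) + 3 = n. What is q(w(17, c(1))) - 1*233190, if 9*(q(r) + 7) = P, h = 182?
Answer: -233233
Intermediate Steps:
c(n) = -3 + n
P = -324 (P = -3*(290 - 1*182) = -3*(290 - 182) = -3*108 = -324)
w(y, X) = X*(5 + X)
q(r) = -43 (q(r) = -7 + (⅑)*(-324) = -7 - 36 = -43)
q(w(17, c(1))) - 1*233190 = -43 - 1*233190 = -43 - 233190 = -233233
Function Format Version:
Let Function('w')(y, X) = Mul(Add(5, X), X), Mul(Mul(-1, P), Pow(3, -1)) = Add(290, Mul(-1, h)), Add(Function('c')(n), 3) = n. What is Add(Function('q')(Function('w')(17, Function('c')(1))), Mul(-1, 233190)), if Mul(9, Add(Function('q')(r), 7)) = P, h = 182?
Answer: -233233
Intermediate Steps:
Function('c')(n) = Add(-3, n)
P = -324 (P = Mul(-3, Add(290, Mul(-1, 182))) = Mul(-3, Add(290, -182)) = Mul(-3, 108) = -324)
Function('w')(y, X) = Mul(X, Add(5, X))
Function('q')(r) = -43 (Function('q')(r) = Add(-7, Mul(Rational(1, 9), -324)) = Add(-7, -36) = -43)
Add(Function('q')(Function('w')(17, Function('c')(1))), Mul(-1, 233190)) = Add(-43, Mul(-1, 233190)) = Add(-43, -233190) = -233233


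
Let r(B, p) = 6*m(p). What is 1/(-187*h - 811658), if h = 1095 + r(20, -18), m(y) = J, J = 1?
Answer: -1/1017545 ≈ -9.8276e-7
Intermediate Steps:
m(y) = 1
r(B, p) = 6 (r(B, p) = 6*1 = 6)
h = 1101 (h = 1095 + 6 = 1101)
1/(-187*h - 811658) = 1/(-187*1101 - 811658) = 1/(-205887 - 811658) = 1/(-1017545) = -1/1017545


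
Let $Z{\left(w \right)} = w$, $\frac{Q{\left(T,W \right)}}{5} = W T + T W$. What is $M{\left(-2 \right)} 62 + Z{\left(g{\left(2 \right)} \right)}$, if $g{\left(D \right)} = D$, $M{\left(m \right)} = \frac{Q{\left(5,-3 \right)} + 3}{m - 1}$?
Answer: $3040$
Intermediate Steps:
$Q{\left(T,W \right)} = 10 T W$ ($Q{\left(T,W \right)} = 5 \left(W T + T W\right) = 5 \left(T W + T W\right) = 5 \cdot 2 T W = 10 T W$)
$M{\left(m \right)} = - \frac{147}{-1 + m}$ ($M{\left(m \right)} = \frac{10 \cdot 5 \left(-3\right) + 3}{m - 1} = \frac{-150 + 3}{-1 + m} = - \frac{147}{-1 + m}$)
$M{\left(-2 \right)} 62 + Z{\left(g{\left(2 \right)} \right)} = - \frac{147}{-1 - 2} \cdot 62 + 2 = - \frac{147}{-3} \cdot 62 + 2 = \left(-147\right) \left(- \frac{1}{3}\right) 62 + 2 = 49 \cdot 62 + 2 = 3038 + 2 = 3040$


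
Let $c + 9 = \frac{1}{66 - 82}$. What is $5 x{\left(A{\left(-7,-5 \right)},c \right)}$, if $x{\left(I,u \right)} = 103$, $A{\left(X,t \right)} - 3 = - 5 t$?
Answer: $515$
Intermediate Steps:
$A{\left(X,t \right)} = 3 - 5 t$
$c = - \frac{145}{16}$ ($c = -9 + \frac{1}{66 - 82} = -9 + \frac{1}{-16} = -9 - \frac{1}{16} = - \frac{145}{16} \approx -9.0625$)
$5 x{\left(A{\left(-7,-5 \right)},c \right)} = 5 \cdot 103 = 515$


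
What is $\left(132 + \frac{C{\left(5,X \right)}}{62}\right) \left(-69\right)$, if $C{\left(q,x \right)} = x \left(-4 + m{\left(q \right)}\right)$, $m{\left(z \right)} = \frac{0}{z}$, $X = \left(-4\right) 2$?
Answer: $- \frac{283452}{31} \approx -9143.6$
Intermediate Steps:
$X = -8$
$m{\left(z \right)} = 0$
$C{\left(q,x \right)} = - 4 x$ ($C{\left(q,x \right)} = x \left(-4 + 0\right) = x \left(-4\right) = - 4 x$)
$\left(132 + \frac{C{\left(5,X \right)}}{62}\right) \left(-69\right) = \left(132 + \frac{\left(-4\right) \left(-8\right)}{62}\right) \left(-69\right) = \left(132 + 32 \cdot \frac{1}{62}\right) \left(-69\right) = \left(132 + \frac{16}{31}\right) \left(-69\right) = \frac{4108}{31} \left(-69\right) = - \frac{283452}{31}$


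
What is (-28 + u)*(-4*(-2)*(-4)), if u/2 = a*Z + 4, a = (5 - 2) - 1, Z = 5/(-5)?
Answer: 768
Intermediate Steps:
Z = -1 (Z = 5*(-⅕) = -1)
a = 2 (a = 3 - 1 = 2)
u = 4 (u = 2*(2*(-1) + 4) = 2*(-2 + 4) = 2*2 = 4)
(-28 + u)*(-4*(-2)*(-4)) = (-28 + 4)*(-4*(-2)*(-4)) = -192*(-4) = -24*(-32) = 768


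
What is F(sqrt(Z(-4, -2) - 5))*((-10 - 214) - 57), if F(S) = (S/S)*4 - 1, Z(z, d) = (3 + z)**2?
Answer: -843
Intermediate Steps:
F(S) = 3 (F(S) = 1*4 - 1 = 4 - 1 = 3)
F(sqrt(Z(-4, -2) - 5))*((-10 - 214) - 57) = 3*((-10 - 214) - 57) = 3*(-224 - 57) = 3*(-281) = -843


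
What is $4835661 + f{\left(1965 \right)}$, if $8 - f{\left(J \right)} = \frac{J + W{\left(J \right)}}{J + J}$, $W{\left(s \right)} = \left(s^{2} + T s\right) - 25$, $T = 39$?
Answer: $\frac{1900023937}{393} \approx 4.8347 \cdot 10^{6}$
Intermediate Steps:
$W{\left(s \right)} = -25 + s^{2} + 39 s$ ($W{\left(s \right)} = \left(s^{2} + 39 s\right) - 25 = -25 + s^{2} + 39 s$)
$f{\left(J \right)} = 8 - \frac{-25 + J^{2} + 40 J}{2 J}$ ($f{\left(J \right)} = 8 - \frac{J + \left(-25 + J^{2} + 39 J\right)}{J + J} = 8 - \frac{-25 + J^{2} + 40 J}{2 J}$)
$4835661 + f{\left(1965 \right)} = 4835661 - \left(\frac{1989}{2} - \frac{5}{786}\right) = 4835661 - \frac{390836}{393} = \frac{1900023937}{393}$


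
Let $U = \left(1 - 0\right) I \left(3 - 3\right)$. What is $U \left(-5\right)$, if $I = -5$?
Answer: $0$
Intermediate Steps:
$U = 0$ ($U = \left(1 - 0\right) \left(-5\right) \left(3 - 3\right) = \left(1 + 0\right) \left(-5\right) 0 = 1 \left(-5\right) 0 = \left(-5\right) 0 = 0$)
$U \left(-5\right) = 0 \left(-5\right) = 0$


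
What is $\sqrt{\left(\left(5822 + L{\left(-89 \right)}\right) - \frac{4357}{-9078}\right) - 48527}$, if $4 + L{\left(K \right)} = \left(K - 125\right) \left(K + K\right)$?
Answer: $\frac{7 i \sqrt{7764240918}}{9078} \approx 67.945 i$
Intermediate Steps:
$L{\left(K \right)} = -4 + 2 K \left(-125 + K\right)$ ($L{\left(K \right)} = -4 + \left(K - 125\right) \left(K + K\right) = -4 + \left(-125 + K\right) 2 K = -4 + 2 K \left(-125 + K\right)$)
$\sqrt{\left(\left(5822 + L{\left(-89 \right)}\right) - \frac{4357}{-9078}\right) - 48527} = \sqrt{\left(\left(5822 - \left(-22246 - 15842\right)\right) - \frac{4357}{-9078}\right) - 48527} = \sqrt{\left(\left(5822 + \left(-4 + 22250 + 2 \cdot 7921\right)\right) - - \frac{4357}{9078}\right) - 48527} = \sqrt{\left(\left(5822 + \left(-4 + 22250 + 15842\right)\right) + \frac{4357}{9078}\right) - 48527} = \sqrt{\left(\left(5822 + 38088\right) + \frac{4357}{9078}\right) - 48527} = \sqrt{\left(43910 + \frac{4357}{9078}\right) - 48527} = \sqrt{\frac{398619337}{9078} - 48527} = \sqrt{- \frac{41908769}{9078}} = \frac{7 i \sqrt{7764240918}}{9078}$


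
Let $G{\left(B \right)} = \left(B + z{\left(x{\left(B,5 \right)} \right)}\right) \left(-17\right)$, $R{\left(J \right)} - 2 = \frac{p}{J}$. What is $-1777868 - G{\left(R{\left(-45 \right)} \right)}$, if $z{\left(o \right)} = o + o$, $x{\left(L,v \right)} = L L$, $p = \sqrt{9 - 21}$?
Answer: $- \frac{1199946286}{675} - \frac{34 i \sqrt{3}}{5} \approx -1.7777 \cdot 10^{6} - 11.778 i$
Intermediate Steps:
$p = 2 i \sqrt{3}$ ($p = \sqrt{-12} = 2 i \sqrt{3} \approx 3.4641 i$)
$R{\left(J \right)} = 2 + \frac{2 i \sqrt{3}}{J}$
$x{\left(L,v \right)} = L^{2}$
$z{\left(o \right)} = 2 o$
$G{\left(B \right)} = - 34 B^{2} - 17 B$ ($G{\left(B \right)} = \left(B + 2 B^{2}\right) \left(-17\right) = - 34 B^{2} - 17 B$)
$-1777868 - G{\left(R{\left(-45 \right)} \right)} = -1777868 - 17 \left(2 + \frac{2 i \sqrt{3}}{-45}\right) \left(-1 - 2 \left(2 + \frac{2 i \sqrt{3}}{-45}\right)\right) = -1777868 - 17 \left(2 + 2 i \sqrt{3} \left(- \frac{1}{45}\right)\right) \left(-1 - 2 \left(2 + 2 i \sqrt{3} \left(- \frac{1}{45}\right)\right)\right) = -1777868 - 17 \left(2 - \frac{2 i \sqrt{3}}{45}\right) \left(-1 - 2 \left(2 - \frac{2 i \sqrt{3}}{45}\right)\right) = -1777868 - 17 \left(2 - \frac{2 i \sqrt{3}}{45}\right) \left(-1 - \left(4 - \frac{4 i \sqrt{3}}{45}\right)\right) = -1777868 - 17 \left(2 - \frac{2 i \sqrt{3}}{45}\right) \left(-5 + \frac{4 i \sqrt{3}}{45}\right) = -1777868 - 17 \left(-5 + \frac{4 i \sqrt{3}}{45}\right) \left(2 - \frac{2 i \sqrt{3}}{45}\right)$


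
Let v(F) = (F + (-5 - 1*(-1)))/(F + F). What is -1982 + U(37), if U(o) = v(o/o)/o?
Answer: -146671/74 ≈ -1982.0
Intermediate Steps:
v(F) = (-4 + F)/(2*F) (v(F) = (F + (-5 + 1))/((2*F)) = (F - 4)*(1/(2*F)) = (-4 + F)*(1/(2*F)) = (-4 + F)/(2*F))
U(o) = -3/(2*o) (U(o) = ((-4 + o/o)/(2*((o/o))))/o = ((½)*(-4 + 1)/1)/o = ((½)*1*(-3))/o = -3/(2*o))
-1982 + U(37) = -1982 - 3/2/37 = -1982 - 3/2*1/37 = -1982 - 3/74 = -146671/74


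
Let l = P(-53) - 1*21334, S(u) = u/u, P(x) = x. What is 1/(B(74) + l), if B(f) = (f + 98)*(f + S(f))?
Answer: -1/8487 ≈ -0.00011783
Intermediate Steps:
S(u) = 1
B(f) = (1 + f)*(98 + f) (B(f) = (f + 98)*(f + 1) = (98 + f)*(1 + f) = (1 + f)*(98 + f))
l = -21387 (l = -53 - 1*21334 = -53 - 21334 = -21387)
1/(B(74) + l) = 1/((98 + 74² + 99*74) - 21387) = 1/((98 + 5476 + 7326) - 21387) = 1/(12900 - 21387) = 1/(-8487) = -1/8487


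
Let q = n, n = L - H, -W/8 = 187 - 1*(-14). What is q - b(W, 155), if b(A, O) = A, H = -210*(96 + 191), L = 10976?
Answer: 72854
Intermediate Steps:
H = -60270 (H = -210*287 = -60270)
W = -1608 (W = -8*(187 - 1*(-14)) = -8*(187 + 14) = -8*201 = -1608)
n = 71246 (n = 10976 - 1*(-60270) = 10976 + 60270 = 71246)
q = 71246
q - b(W, 155) = 71246 - 1*(-1608) = 71246 + 1608 = 72854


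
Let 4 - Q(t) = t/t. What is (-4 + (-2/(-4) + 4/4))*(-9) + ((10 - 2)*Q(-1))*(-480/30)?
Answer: -723/2 ≈ -361.50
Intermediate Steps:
Q(t) = 3 (Q(t) = 4 - t/t = 4 - 1*1 = 4 - 1 = 3)
(-4 + (-2/(-4) + 4/4))*(-9) + ((10 - 2)*Q(-1))*(-480/30) = (-4 + (-2/(-4) + 4/4))*(-9) + ((10 - 2)*3)*(-480/30) = (-4 + (-2*(-¼) + 4*(¼)))*(-9) + (8*3)*(-480*1/30) = (-4 + (½ + 1))*(-9) + 24*(-16) = (-4 + 3/2)*(-9) - 384 = -5/2*(-9) - 384 = 45/2 - 384 = -723/2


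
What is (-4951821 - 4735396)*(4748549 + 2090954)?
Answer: -66255749733151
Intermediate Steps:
(-4951821 - 4735396)*(4748549 + 2090954) = -9687217*6839503 = -66255749733151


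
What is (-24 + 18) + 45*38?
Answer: 1704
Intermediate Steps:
(-24 + 18) + 45*38 = -6 + 1710 = 1704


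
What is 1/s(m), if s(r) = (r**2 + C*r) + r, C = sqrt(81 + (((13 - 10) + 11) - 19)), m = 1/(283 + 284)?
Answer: -45651438/6027635 + 182284263*sqrt(19)/12055270 ≈ 58.336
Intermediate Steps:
m = 1/567 ≈ 0.0017637
C = 2*sqrt(19) (C = sqrt(81 + ((3 + 11) - 19)) = sqrt(81 + (14 - 19)) = sqrt(81 - 5) = sqrt(76) = 2*sqrt(19) ≈ 8.7178)
s(r) = r + r**2 + 2*r*sqrt(19) (s(r) = (r**2 + (2*sqrt(19))*r) + r = (r**2 + 2*r*sqrt(19)) + r = r + r**2 + 2*r*sqrt(19))
1/s(m) = 1/((1 + 1/567 + 2*sqrt(19))/567) = 1/((568/567 + 2*sqrt(19))/567) = 1/(568/321489 + 2*sqrt(19)/567)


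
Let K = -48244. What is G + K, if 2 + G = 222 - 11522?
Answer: -59546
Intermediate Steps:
G = -11302 (G = -2 + (222 - 11522) = -2 - 11300 = -11302)
G + K = -11302 - 48244 = -59546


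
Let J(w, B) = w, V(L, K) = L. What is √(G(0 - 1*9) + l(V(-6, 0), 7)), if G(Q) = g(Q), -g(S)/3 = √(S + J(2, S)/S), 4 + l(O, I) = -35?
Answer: √(-39 - I*√83) ≈ 0.72456 - 6.2869*I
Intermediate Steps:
l(O, I) = -39 (l(O, I) = -4 - 35 = -39)
g(S) = -3*√(S + 2/S)
G(Q) = -3*√(Q + 2/Q)
√(G(0 - 1*9) + l(V(-6, 0), 7)) = √(-3*√((0 - 1*9) + 2/(0 - 1*9)) - 39) = √(-3*√((0 - 9) + 2/(0 - 9)) - 39) = √(-3*√(-9 + 2/(-9)) - 39) = √(-3*√(-9 + 2*(-⅑)) - 39) = √(-3*√(-9 - 2/9) - 39) = √(-I*√83 - 39) = √(-39 - I*√83)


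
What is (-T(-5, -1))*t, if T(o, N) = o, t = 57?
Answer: 285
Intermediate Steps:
(-T(-5, -1))*t = -1*(-5)*57 = 5*57 = 285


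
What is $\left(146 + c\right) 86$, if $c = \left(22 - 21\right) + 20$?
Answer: $14362$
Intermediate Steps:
$c = 21$ ($c = 1 + 20 = 21$)
$\left(146 + c\right) 86 = \left(146 + 21\right) 86 = 167 \cdot 86 = 14362$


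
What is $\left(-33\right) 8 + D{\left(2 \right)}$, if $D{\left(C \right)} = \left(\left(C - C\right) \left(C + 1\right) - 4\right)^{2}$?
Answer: $-248$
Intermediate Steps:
$D{\left(C \right)} = 16$ ($D{\left(C \right)} = \left(0 \left(1 + C\right) - 4\right)^{2} = \left(0 - 4\right)^{2} = \left(-4\right)^{2} = 16$)
$\left(-33\right) 8 + D{\left(2 \right)} = \left(-33\right) 8 + 16 = -264 + 16 = -248$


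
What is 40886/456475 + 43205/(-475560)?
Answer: -55651243/43416250200 ≈ -0.0012818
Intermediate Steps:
40886/456475 + 43205/(-475560) = 40886*(1/456475) + 43205*(-1/475560) = 40886/456475 - 8641/95112 = -55651243/43416250200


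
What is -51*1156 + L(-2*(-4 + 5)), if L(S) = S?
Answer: -58958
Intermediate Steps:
-51*1156 + L(-2*(-4 + 5)) = -51*1156 - 2*(-4 + 5) = -58956 - 2*1 = -58956 - 2 = -58958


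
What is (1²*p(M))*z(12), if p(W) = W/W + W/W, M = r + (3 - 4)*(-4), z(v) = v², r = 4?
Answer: 288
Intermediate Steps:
M = 8 (M = 4 + (3 - 4)*(-4) = 4 - 1*(-4) = 4 + 4 = 8)
p(W) = 2 (p(W) = 1 + 1 = 2)
(1²*p(M))*z(12) = (1²*2)*12² = (1*2)*144 = 2*144 = 288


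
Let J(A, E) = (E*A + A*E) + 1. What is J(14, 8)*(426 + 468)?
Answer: 201150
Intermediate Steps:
J(A, E) = 1 + 2*A*E (J(A, E) = (A*E + A*E) + 1 = 2*A*E + 1 = 1 + 2*A*E)
J(14, 8)*(426 + 468) = (1 + 2*14*8)*(426 + 468) = (1 + 224)*894 = 225*894 = 201150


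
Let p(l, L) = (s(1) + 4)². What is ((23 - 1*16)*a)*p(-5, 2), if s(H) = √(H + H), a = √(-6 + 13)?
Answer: 56*√14 + 126*√7 ≈ 542.90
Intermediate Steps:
a = √7 ≈ 2.6458
s(H) = √2*√H (s(H) = √(2*H) = √2*√H)
p(l, L) = (4 + √2)² (p(l, L) = (√2*√1 + 4)² = (√2*1 + 4)² = (√2 + 4)² = (4 + √2)²)
((23 - 1*16)*a)*p(-5, 2) = ((23 - 1*16)*√7)*(4 + √2)² = ((23 - 16)*√7)*(4 + √2)² = (7*√7)*(4 + √2)² = 7*√7*(4 + √2)²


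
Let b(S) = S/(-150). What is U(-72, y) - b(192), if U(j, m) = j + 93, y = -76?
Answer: 557/25 ≈ 22.280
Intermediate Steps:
b(S) = -S/150 (b(S) = S*(-1/150) = -S/150)
U(j, m) = 93 + j
U(-72, y) - b(192) = (93 - 72) - (-1)*192/150 = 21 - 1*(-32/25) = 21 + 32/25 = 557/25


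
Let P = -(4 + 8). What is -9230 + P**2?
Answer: -9086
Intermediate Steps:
P = -12 (P = -1*12 = -12)
-9230 + P**2 = -9230 + (-12)**2 = -9230 + 144 = -9086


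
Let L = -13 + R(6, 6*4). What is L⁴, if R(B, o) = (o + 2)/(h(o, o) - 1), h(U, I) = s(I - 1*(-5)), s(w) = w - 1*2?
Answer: 20736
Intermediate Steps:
s(w) = -2 + w (s(w) = w - 2 = -2 + w)
h(U, I) = 3 + I (h(U, I) = -2 + (I - 1*(-5)) = -2 + (I + 5) = -2 + (5 + I) = 3 + I)
R(B, o) = 1 (R(B, o) = (o + 2)/((3 + o) - 1) = (2 + o)/(2 + o) = 1)
L = -12 (L = -13 + 1 = -12)
L⁴ = (-12)⁴ = 20736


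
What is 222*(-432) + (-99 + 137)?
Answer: -95866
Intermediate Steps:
222*(-432) + (-99 + 137) = -95904 + 38 = -95866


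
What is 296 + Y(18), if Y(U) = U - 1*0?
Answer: 314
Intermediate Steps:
Y(U) = U (Y(U) = U + 0 = U)
296 + Y(18) = 296 + 18 = 314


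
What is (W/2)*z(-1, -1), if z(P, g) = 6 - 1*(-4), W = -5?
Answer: -25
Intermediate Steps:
z(P, g) = 10 (z(P, g) = 6 + 4 = 10)
(W/2)*z(-1, -1) = (-5/2)*10 = ((½)*(-5))*10 = -5/2*10 = -25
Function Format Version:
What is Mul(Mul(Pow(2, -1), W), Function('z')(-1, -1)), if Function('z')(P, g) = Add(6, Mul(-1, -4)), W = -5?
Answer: -25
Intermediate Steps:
Function('z')(P, g) = 10 (Function('z')(P, g) = Add(6, 4) = 10)
Mul(Mul(Pow(2, -1), W), Function('z')(-1, -1)) = Mul(Mul(Pow(2, -1), -5), 10) = Mul(Mul(Rational(1, 2), -5), 10) = Mul(Rational(-5, 2), 10) = -25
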